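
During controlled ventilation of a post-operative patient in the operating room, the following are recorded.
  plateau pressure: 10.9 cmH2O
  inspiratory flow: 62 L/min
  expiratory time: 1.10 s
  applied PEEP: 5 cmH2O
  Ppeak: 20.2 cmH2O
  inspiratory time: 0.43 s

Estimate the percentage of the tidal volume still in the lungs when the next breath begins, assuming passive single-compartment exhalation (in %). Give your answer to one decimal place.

Flow: 62 L/min ÷ 60 = 1.0333 L/s.
Vt = flow × Ti = 1.0333 L/s × 0.43 s × 1000 mL/L = 444.32 mL.
R = (PIP − Pplat)/V̇ = (20.2 − 10.9) / 1.0333 = 9.3/1.0333 = 9.0 cmH2O·s/L.
C = Vt/(Pplat − PEEP) = 444.32 / (10.9 − 5) = 444.32/5.9 = 75.308 mL/cmH2O.
τ = R × C = 9.0 × 0.07531 L/cmH2O = 0.6778 s.
Fraction remaining at end-expiration = e^(−Te/τ) = e^(−1.10/0.6778) = 0.1973 → 19.73%.

19.7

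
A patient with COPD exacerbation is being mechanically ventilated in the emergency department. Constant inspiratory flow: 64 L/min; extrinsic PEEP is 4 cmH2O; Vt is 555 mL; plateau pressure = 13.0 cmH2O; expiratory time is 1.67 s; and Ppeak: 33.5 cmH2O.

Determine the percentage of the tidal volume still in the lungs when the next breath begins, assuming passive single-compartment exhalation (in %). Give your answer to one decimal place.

24.4

Flow: 64 L/min ÷ 60 = 1.0667 L/s.
R = (PIP − Pplat)/V̇ = (33.5 − 13.0) / 1.0667 = 20.5/1.0667 = 19.218 cmH2O·s/L.
C = Vt/(Pplat − PEEP) = 555.0 / (13.0 − 4) = 555.0/9.0 = 61.667 mL/cmH2O.
τ = R × C = 19.218 × 0.06167 L/cmH2O = 1.185 s.
Fraction remaining at end-expiration = e^(−Te/τ) = e^(−1.67/1.185) = 0.2443 → 24.43%.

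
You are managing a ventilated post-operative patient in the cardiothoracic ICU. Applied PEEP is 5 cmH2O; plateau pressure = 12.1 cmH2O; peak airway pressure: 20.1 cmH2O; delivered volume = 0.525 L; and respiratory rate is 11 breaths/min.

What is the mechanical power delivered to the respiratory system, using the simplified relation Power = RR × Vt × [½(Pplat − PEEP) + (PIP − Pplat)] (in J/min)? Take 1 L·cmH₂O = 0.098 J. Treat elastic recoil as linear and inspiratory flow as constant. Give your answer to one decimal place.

6.5

Per-breath work = Vt × [½(Pplat−PEEP) + (PIP−Pplat)] = 0.525 × [0.5×7.1 + 8.0] = 0.525 × 11.55 = 6.064 L·cmH2O.
Power = 11 × 6.064 = 66.704 L·cmH2O/min.
× 0.098 J/(L·cmH2O) → 6.537 J/min.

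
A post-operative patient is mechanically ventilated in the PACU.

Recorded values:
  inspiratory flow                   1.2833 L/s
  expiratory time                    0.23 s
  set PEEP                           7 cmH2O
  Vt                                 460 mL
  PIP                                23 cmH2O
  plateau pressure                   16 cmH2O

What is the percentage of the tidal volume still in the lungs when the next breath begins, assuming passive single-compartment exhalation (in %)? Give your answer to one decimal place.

R = (PIP − Pplat)/V̇ = (23 − 16) / 1.2833 = 7.0/1.2833 = 5.455 cmH2O·s/L.
C = Vt/(Pplat − PEEP) = 460.0 / (16 − 7) = 460.0/9.0 = 51.111 mL/cmH2O.
τ = R × C = 5.455 × 0.05111 L/cmH2O = 0.2788 s.
Fraction remaining at end-expiration = e^(−Te/τ) = e^(−0.23/0.2788) = 0.4383 → 43.83%.

43.8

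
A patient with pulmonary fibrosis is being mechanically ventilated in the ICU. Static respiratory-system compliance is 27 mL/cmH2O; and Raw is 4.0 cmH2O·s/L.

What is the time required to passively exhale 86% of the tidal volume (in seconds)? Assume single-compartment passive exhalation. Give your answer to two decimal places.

0.21

τ = R × C = 4.0 × 27 mL/cmH2O = 4.0 × 0.027 L/cmH2O = 0.108 s.
Exhaled fraction f = 1 − e^(−t/τ) → t = −τ·ln(1 − f) = −0.108·ln(0.14) = 0.2123 s.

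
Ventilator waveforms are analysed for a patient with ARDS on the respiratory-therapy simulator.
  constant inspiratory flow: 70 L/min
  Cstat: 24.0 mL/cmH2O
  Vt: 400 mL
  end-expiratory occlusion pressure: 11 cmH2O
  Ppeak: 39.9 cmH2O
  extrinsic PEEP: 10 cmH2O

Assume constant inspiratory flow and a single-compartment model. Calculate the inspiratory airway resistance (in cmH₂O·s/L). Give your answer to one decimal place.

Flow: 70 L/min ÷ 60 = 1.1667 L/s.
Total PEEP = 11 cmH2O (set 10 + intrinsic 1); this is the baseline alveolar pressure.
Equation of motion (constant flow): PIP = Vt/C + R·V̇ + PEEP.
R·V̇ = PIP − Vt/C − PEEP = 39.9 − 400/24.0 − 11 = 39.9 − 16.667 − 11 = 12.233 cmH2O.
R = 12.233 / 1.1667 = 10.485 cmH2O·s/L.

10.5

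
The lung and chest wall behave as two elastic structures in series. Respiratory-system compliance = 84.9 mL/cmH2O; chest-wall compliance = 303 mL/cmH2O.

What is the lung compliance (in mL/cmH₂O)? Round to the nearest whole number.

1/CL = 1/Crs − 1/Ccw.
1/CL = 1/84.9 − 1/303 = 0.008478.
CL = 117.95 mL/cmH2O.

118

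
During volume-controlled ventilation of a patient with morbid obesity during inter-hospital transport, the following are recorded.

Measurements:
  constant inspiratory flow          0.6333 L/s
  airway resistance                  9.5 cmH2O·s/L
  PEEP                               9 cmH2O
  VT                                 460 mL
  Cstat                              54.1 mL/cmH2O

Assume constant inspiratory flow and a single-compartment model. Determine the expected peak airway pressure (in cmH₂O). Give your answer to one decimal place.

Equation of motion (constant flow): PIP = Vt/C + R·V̇ + PEEP.
PIP = 460/54.1 + 9.5×0.6333 + 9 = 8.503 + 6.016 + 9 = 23.519 cmH2O.

23.5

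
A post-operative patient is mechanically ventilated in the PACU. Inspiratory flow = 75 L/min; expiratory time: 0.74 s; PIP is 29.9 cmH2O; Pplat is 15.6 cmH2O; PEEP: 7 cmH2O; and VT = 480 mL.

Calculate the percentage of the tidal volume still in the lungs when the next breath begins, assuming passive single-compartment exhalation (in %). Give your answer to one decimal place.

31.4

Flow: 75 L/min ÷ 60 = 1.25 L/s.
R = (PIP − Pplat)/V̇ = (29.9 − 15.6) / 1.25 = 14.3/1.25 = 11.44 cmH2O·s/L.
C = Vt/(Pplat − PEEP) = 480.0 / (15.6 − 7) = 480.0/8.6 = 55.814 mL/cmH2O.
τ = R × C = 11.44 × 0.05581 L/cmH2O = 0.6385 s.
Fraction remaining at end-expiration = e^(−Te/τ) = e^(−0.74/0.6385) = 0.3138 → 31.38%.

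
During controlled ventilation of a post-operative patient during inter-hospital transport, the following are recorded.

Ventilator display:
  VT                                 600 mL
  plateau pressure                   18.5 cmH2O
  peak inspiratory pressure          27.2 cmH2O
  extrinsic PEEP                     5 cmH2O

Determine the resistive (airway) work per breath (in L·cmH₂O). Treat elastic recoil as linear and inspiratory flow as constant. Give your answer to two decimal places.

With constant inspiratory flow the resistive pressure is constant at PIP − Pplat = 27.2 − 18.5 = 8.7 cmH2O, so resistive work = 8.7 × 0.600 = 5.22 L·cmH2O.

5.22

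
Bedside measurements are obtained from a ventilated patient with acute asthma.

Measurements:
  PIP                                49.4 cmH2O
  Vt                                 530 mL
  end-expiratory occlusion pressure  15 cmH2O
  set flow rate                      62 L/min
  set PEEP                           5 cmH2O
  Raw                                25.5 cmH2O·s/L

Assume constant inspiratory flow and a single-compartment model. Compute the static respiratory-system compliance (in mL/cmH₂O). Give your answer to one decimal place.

65.8

Flow: 62 L/min ÷ 60 = 1.0333 L/s.
Total PEEP = 15 cmH2O (set 5 + intrinsic 10); this is the baseline alveolar pressure.
Equation of motion (constant flow): PIP = Vt/C + R·V̇ + PEEP.
Vt/C = PIP − R·V̇ − PEEP = 49.4 − 25.5×1.0333 − 15 = 49.4 − 26.349 − 15 = 8.051 cmH2O.
C = Vt / 8.051 = 530 / 8.051 = 65.83 mL/cmH2O.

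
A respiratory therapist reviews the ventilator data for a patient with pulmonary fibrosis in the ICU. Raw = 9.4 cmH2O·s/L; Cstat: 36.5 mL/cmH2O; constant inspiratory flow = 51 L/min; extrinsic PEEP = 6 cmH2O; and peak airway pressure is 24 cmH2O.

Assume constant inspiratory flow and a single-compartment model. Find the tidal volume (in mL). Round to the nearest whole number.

Flow: 51 L/min ÷ 60 = 0.85 L/s.
Equation of motion (constant flow): PIP = Vt/C + R·V̇ + PEEP.
Vt/C = PIP − R·V̇ − PEEP = 24 − 7.99 − 6 = 10.01 cmH2O.
Vt = C × 10.01 = 36.5 × 10.01 = 365.37 mL.

365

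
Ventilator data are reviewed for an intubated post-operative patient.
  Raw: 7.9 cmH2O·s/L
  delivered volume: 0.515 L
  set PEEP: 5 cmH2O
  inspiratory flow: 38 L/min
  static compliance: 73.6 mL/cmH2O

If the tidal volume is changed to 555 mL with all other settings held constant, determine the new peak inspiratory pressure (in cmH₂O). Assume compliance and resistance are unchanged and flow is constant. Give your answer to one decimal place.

17.5

Flow: 38 L/min ÷ 60 = 0.6333 L/s.
PIP = Vt/C + R·V̇ + PEEP (constant-flow equation of motion).
Only the elastic term changes: ΔPIP = ΔVt / C = (555 − 515) / 73.6 = 0.5435 cmH2O.
Original PIP = 515/73.6 + 7.9×0.6333 + 5 = 17.0 cmH2O; new PIP = 17.0 + (0.5435) = 17.544 cmH2O.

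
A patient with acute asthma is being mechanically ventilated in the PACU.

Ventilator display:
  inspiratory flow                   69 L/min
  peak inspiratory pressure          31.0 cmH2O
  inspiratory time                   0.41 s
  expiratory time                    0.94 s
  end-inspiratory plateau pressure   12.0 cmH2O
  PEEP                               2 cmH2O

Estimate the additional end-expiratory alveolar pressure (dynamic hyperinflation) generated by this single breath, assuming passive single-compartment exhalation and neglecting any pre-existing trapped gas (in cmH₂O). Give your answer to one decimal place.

Flow: 69 L/min ÷ 60 = 1.15 L/s.
Vt = flow × Ti = 1.15 L/s × 0.41 s × 1000 mL/L = 471.5 mL.
R = (PIP − Pplat)/V̇ = (31.0 − 12.0) / 1.15 = 19.0/1.15 = 16.522 cmH2O·s/L.
C = Vt/(Pplat − PEEP) = 471.5 / (12.0 − 2) = 471.5/10.0 = 47.15 mL/cmH2O.
τ = R × C = 16.522 × 0.04715 L/cmH2O = 0.779 s.
Fraction remaining = e^(−Te/τ) = e^(−0.94/0.779) = 0.2992; trapped volume = 471.5 × 0.2992 = 141.07 mL.
Additional alveolar pressure from trapping ≈ V_trapped / C = 141.07 / 47.15 = 2.992 cmH2O.

3.0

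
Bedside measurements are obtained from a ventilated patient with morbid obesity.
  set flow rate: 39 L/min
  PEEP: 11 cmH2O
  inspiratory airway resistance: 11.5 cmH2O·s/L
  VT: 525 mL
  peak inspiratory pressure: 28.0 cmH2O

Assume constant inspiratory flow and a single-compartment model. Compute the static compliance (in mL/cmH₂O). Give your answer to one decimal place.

55.1

Flow: 39 L/min ÷ 60 = 0.65 L/s.
Equation of motion (constant flow): PIP = Vt/C + R·V̇ + PEEP.
Vt/C = PIP − R·V̇ − PEEP = 28.0 − 11.5×0.65 − 11 = 28.0 − 7.475 − 11 = 9.525 cmH2O.
C = Vt / 9.525 = 525 / 9.525 = 55.118 mL/cmH2O.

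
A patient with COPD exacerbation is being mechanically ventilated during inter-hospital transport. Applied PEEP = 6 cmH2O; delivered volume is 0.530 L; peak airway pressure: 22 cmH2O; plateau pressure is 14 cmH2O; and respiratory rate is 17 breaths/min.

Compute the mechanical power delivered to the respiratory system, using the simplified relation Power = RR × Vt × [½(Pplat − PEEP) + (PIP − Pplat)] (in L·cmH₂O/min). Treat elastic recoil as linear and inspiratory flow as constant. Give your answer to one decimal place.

Per-breath work = Vt × [½(Pplat−PEEP) + (PIP−Pplat)] = 0.530 × [0.5×8.0 + 8.0] = 0.530 × 12.0 = 6.36 L·cmH2O.
Power = 17 × 6.36 = 108.12 L·cmH2O/min.

108.1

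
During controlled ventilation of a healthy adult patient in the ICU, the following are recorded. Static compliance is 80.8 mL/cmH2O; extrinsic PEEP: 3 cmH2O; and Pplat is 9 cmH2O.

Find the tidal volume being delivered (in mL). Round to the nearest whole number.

485

Vt = Cstat × (Pplat − PEEP) = 80.8 × (9 − 3) = 80.8 × 6.0 = 484.8 mL.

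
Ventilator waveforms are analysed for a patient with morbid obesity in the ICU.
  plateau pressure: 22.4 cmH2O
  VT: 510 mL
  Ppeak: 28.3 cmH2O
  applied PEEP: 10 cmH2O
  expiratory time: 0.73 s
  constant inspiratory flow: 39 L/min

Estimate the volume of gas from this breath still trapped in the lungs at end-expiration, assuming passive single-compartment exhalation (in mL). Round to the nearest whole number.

72

Flow: 39 L/min ÷ 60 = 0.65 L/s.
R = (PIP − Pplat)/V̇ = (28.3 − 22.4) / 0.65 = 5.9/0.65 = 9.077 cmH2O·s/L.
C = Vt/(Pplat − PEEP) = 510.0 / (22.4 − 10) = 510.0/12.4 = 41.129 mL/cmH2O.
τ = R × C = 9.077 × 0.04113 L/cmH2O = 0.3733 s.
Fraction remaining = e^(−Te/τ) = e^(−0.73/0.3733) = 0.1415.
Trapped volume = 510.0 × 0.1415 = 72.165 mL.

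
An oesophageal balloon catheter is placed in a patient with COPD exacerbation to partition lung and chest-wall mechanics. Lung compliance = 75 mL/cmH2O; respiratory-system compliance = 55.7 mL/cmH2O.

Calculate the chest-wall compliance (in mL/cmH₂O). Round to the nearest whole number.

1/Ccw = 1/Crs − 1/CL.
1/Ccw = 1/55.7 − 1/75 = 0.00462.
Ccw = 216.45 mL/cmH2O.

216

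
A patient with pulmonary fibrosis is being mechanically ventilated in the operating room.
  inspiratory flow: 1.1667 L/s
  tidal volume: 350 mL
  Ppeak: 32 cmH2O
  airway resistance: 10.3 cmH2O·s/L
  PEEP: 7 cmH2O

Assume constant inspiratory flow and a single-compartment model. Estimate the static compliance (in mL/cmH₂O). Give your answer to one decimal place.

27.0

Equation of motion (constant flow): PIP = Vt/C + R·V̇ + PEEP.
Vt/C = PIP − R·V̇ − PEEP = 32 − 10.3×1.1667 − 7 = 32 − 12.017 − 7 = 12.983 cmH2O.
C = Vt / 12.983 = 350 / 12.983 = 26.958 mL/cmH2O.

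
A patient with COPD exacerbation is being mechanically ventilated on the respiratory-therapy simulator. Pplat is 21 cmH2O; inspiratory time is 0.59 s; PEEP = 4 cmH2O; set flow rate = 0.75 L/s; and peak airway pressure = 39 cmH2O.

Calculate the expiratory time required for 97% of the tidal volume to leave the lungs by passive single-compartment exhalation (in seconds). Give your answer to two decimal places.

2.19

Vt = flow × Ti = 0.75 L/s × 0.59 s × 1000 mL/L = 442.5 mL.
R = (PIP − Pplat)/V̇ = (39 − 21) / 0.75 = 18.0/0.75 = 24.0 cmH2O·s/L.
C = Vt/(Pplat − PEEP) = 442.5 / (21 − 4) = 442.5/17.0 = 26.029 mL/cmH2O.
τ = R × C = 24.0 × 0.02603 L/cmH2O = 0.6247 s.
t = −τ·ln(1 − 0.97) = −0.6247·ln(0.03) = 2.191 s.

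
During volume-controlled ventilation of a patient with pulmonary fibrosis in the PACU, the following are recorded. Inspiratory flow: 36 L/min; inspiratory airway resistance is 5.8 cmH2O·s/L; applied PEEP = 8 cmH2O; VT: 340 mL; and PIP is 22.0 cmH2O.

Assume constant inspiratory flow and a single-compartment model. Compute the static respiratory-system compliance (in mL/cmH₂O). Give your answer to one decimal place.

32.3

Flow: 36 L/min ÷ 60 = 0.6 L/s.
Equation of motion (constant flow): PIP = Vt/C + R·V̇ + PEEP.
Vt/C = PIP − R·V̇ − PEEP = 22.0 − 5.8×0.6 − 8 = 22.0 − 3.48 − 8 = 10.52 cmH2O.
C = Vt / 10.52 = 340 / 10.52 = 32.319 mL/cmH2O.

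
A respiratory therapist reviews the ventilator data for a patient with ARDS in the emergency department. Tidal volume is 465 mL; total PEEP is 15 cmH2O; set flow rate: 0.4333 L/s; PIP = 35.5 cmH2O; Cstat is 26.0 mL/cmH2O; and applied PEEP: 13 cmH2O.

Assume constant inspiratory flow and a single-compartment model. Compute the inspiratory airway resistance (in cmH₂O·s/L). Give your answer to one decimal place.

6.0

Total PEEP = 15 cmH2O (set 13 + intrinsic 2); this is the baseline alveolar pressure.
Equation of motion (constant flow): PIP = Vt/C + R·V̇ + PEEP.
R·V̇ = PIP − Vt/C − PEEP = 35.5 − 465/26.0 − 15 = 35.5 − 17.885 − 15 = 2.615 cmH2O.
R = 2.615 / 0.4333 = 6.035 cmH2O·s/L.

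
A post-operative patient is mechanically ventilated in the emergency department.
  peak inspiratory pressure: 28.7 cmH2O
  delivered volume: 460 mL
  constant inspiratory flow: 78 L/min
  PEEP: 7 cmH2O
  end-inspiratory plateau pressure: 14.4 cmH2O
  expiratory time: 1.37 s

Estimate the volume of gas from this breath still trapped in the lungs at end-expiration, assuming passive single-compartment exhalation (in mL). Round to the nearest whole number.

62

Flow: 78 L/min ÷ 60 = 1.3 L/s.
R = (PIP − Pplat)/V̇ = (28.7 − 14.4) / 1.3 = 14.3/1.3 = 11.0 cmH2O·s/L.
C = Vt/(Pplat − PEEP) = 460.0 / (14.4 − 7) = 460.0/7.4 = 62.162 mL/cmH2O.
τ = R × C = 11.0 × 0.06216 L/cmH2O = 0.6838 s.
Fraction remaining = e^(−Te/τ) = e^(−1.37/0.6838) = 0.1349.
Trapped volume = 460.0 × 0.1349 = 62.054 mL.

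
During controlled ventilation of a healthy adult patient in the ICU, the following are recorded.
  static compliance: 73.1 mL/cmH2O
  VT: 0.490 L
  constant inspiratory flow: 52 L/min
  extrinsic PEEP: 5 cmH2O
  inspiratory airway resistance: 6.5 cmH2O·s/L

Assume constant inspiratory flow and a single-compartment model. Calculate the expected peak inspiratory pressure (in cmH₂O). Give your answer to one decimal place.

17.3

Flow: 52 L/min ÷ 60 = 0.8667 L/s.
Equation of motion (constant flow): PIP = Vt/C + R·V̇ + PEEP.
PIP = 490/73.1 + 6.5×0.8667 + 5 = 6.703 + 5.634 + 5 = 17.337 cmH2O.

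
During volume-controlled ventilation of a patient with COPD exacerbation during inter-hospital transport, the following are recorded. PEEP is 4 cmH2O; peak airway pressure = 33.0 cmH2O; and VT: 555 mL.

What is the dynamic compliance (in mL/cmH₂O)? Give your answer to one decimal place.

19.1

Dynamic compliance = Vt / (PIP − PEEP) = 555 / (33.0 − 4) = 555 / 29.0 = 19.138 mL/cmH2O.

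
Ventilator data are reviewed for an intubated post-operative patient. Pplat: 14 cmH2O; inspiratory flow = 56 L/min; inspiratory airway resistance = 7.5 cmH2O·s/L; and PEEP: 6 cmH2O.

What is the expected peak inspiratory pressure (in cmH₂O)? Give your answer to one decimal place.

Flow: 56 L/min ÷ 60 = 0.9333 L/s.
PIP = Pplat + Raw × flow = 14 + 7.5 × 0.9333 = 14 + 7.0 = 21.0 cmH2O.

21.0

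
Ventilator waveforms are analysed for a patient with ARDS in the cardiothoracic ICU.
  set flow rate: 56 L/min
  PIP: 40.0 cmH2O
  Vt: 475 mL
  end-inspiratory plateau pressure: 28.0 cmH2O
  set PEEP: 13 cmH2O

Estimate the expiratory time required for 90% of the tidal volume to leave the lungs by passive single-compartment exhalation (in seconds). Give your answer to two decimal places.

Flow: 56 L/min ÷ 60 = 0.9333 L/s.
R = (PIP − Pplat)/V̇ = (40.0 − 28.0) / 0.9333 = 12.0/0.9333 = 12.858 cmH2O·s/L.
C = Vt/(Pplat − PEEP) = 475.0 / (28.0 − 13) = 475.0/15.0 = 31.667 mL/cmH2O.
τ = R × C = 12.858 × 0.03167 L/cmH2O = 0.4072 s.
t = −τ·ln(1 − 0.90) = −0.4072·ln(0.1) = 0.9376 s.

0.94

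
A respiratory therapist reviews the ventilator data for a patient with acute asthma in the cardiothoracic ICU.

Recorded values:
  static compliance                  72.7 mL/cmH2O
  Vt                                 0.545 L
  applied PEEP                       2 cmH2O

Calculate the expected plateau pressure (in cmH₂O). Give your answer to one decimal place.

Pplat = PEEP + Vt / Cstat = 2 + 545 / 72.7 = 2 + 7.497 = 9.497 cmH2O.

9.5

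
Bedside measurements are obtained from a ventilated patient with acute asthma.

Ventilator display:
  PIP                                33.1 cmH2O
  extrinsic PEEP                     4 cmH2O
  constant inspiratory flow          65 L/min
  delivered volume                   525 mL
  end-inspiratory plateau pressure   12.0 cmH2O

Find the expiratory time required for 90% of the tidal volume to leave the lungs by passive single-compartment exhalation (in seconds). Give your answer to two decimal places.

2.94

Flow: 65 L/min ÷ 60 = 1.0833 L/s.
R = (PIP − Pplat)/V̇ = (33.1 − 12.0) / 1.0833 = 21.1/1.0833 = 19.478 cmH2O·s/L.
C = Vt/(Pplat − PEEP) = 525.0 / (12.0 − 4) = 525.0/8.0 = 65.625 mL/cmH2O.
τ = R × C = 19.478 × 0.06563 L/cmH2O = 1.278 s.
t = −τ·ln(1 − 0.90) = −1.278·ln(0.1) = 2.943 s.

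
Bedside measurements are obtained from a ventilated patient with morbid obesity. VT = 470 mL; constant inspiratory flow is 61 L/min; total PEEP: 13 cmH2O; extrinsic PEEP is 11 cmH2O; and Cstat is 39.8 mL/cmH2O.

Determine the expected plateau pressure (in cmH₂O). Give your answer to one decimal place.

End-expiratory occlusion gives total PEEP = 13 cmH2O (intrinsic PEEP = 13 − 11 = 2). Use total PEEP for the elastic gradient.
Pplat = PEEPtotal + Vt / Cstat = 13 + 470 / 39.8 = 13 + 11.809 = 24.809 cmH2O.

24.8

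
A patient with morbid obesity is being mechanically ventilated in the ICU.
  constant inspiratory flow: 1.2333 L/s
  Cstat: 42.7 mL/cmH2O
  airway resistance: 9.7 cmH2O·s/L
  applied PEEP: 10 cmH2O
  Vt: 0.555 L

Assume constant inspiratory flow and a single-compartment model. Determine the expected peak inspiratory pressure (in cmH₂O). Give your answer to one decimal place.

35.0

Equation of motion (constant flow): PIP = Vt/C + R·V̇ + PEEP.
PIP = 555/42.7 + 9.7×1.2333 + 10 = 12.998 + 11.963 + 10 = 34.961 cmH2O.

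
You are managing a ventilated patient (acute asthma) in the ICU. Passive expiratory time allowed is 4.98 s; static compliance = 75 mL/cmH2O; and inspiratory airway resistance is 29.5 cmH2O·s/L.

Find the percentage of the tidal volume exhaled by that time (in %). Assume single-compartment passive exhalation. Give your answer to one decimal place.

τ = R × C = 29.5 × 75 mL/cmH2O = 29.5 × 0.075 L/cmH2O = 2.213 s.
Passive exhalation: V(t)/V₀ = e^(−t/τ) = e^(−4.98/2.213) = 0.1054.
Fraction exhaled = 1 − 0.1054 = 0.8946 → 89.46%.

89.5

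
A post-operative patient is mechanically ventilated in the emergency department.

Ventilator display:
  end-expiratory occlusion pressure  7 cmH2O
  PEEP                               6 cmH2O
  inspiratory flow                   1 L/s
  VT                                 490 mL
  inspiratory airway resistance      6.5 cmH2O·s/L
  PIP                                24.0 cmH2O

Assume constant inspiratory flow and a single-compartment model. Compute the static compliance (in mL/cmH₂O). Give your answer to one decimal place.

46.7

Total PEEP = 7 cmH2O (set 6 + intrinsic 1); this is the baseline alveolar pressure.
Equation of motion (constant flow): PIP = Vt/C + R·V̇ + PEEP.
Vt/C = PIP − R·V̇ − PEEP = 24.0 − 6.5×1 − 7 = 24.0 − 6.5 − 7 = 10.5 cmH2O.
C = Vt / 10.5 = 490 / 10.5 = 46.667 mL/cmH2O.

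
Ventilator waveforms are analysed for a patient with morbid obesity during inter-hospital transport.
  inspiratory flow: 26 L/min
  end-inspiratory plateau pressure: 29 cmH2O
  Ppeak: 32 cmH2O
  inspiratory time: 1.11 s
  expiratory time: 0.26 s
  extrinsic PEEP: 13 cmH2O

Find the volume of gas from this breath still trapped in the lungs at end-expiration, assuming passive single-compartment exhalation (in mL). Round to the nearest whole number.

Flow: 26 L/min ÷ 60 = 0.4333 L/s.
Vt = flow × Ti = 0.4333 L/s × 1.11 s × 1000 mL/L = 480.96 mL.
R = (PIP − Pplat)/V̇ = (32 − 29) / 0.4333 = 3.0/0.4333 = 6.924 cmH2O·s/L.
C = Vt/(Pplat − PEEP) = 480.96 / (29 − 13) = 480.96/16.0 = 30.06 mL/cmH2O.
τ = R × C = 6.924 × 0.03006 L/cmH2O = 0.2081 s.
Fraction remaining = e^(−Te/τ) = e^(−0.26/0.2081) = 0.2867.
Trapped volume = 480.96 × 0.2867 = 137.89 mL.

138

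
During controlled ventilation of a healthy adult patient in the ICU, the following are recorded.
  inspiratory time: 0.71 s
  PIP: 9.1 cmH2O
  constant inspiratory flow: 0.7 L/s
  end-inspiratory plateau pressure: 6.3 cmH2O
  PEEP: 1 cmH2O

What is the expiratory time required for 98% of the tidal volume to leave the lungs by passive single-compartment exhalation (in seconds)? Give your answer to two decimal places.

Vt = flow × Ti = 0.7 L/s × 0.71 s × 1000 mL/L = 497.0 mL.
R = (PIP − Pplat)/V̇ = (9.1 − 6.3) / 0.7 = 2.8/0.7 = 4.0 cmH2O·s/L.
C = Vt/(Pplat − PEEP) = 497.0 / (6.3 − 1) = 497.0/5.3 = 93.774 mL/cmH2O.
τ = R × C = 4.0 × 0.09377 L/cmH2O = 0.3751 s.
t = −τ·ln(1 − 0.98) = −0.3751·ln(0.02) = 1.467 s.

1.47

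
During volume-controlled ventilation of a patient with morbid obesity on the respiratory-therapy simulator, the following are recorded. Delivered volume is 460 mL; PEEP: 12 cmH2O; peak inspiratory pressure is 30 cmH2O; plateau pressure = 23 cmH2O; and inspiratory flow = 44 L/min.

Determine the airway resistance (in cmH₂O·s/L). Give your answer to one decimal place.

Flow: 44 L/min ÷ 60 = 0.7333 L/s.
Raw = (PIP − Pplat) / flow = (30 − 23) / 0.7333 = 7.0 / 0.7333 = 9.546 cmH2O·s/L.

9.5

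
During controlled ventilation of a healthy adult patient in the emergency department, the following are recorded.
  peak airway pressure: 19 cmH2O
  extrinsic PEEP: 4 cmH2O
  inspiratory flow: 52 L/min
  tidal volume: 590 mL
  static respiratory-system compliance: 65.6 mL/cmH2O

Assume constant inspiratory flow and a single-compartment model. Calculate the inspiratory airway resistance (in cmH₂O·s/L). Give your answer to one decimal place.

Flow: 52 L/min ÷ 60 = 0.8667 L/s.
Equation of motion (constant flow): PIP = Vt/C + R·V̇ + PEEP.
R·V̇ = PIP − Vt/C − PEEP = 19 − 590/65.6 − 4 = 19 − 8.994 − 4 = 6.006 cmH2O.
R = 6.006 / 0.8667 = 6.93 cmH2O·s/L.

6.9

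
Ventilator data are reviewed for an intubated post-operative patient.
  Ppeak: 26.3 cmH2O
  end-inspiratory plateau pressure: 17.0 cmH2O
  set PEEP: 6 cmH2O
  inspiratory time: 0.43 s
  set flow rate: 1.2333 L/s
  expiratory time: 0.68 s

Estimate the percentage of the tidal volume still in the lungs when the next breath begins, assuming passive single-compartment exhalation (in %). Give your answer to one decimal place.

15.4

Vt = flow × Ti = 1.2333 L/s × 0.43 s × 1000 mL/L = 530.32 mL.
R = (PIP − Pplat)/V̇ = (26.3 − 17.0) / 1.2333 = 9.3/1.2333 = 7.541 cmH2O·s/L.
C = Vt/(Pplat − PEEP) = 530.32 / (17.0 − 6) = 530.32/11.0 = 48.211 mL/cmH2O.
τ = R × C = 7.541 × 0.04821 L/cmH2O = 0.3636 s.
Fraction remaining at end-expiration = e^(−Te/τ) = e^(−0.68/0.3636) = 0.1541 → 15.41%.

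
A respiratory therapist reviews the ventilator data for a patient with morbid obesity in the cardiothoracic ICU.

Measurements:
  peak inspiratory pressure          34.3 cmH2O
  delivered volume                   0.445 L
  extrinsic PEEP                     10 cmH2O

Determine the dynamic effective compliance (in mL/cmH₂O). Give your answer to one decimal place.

Dynamic compliance = Vt / (PIP − PEEP) = 445 / (34.3 − 10) = 445 / 24.3 = 18.313 mL/cmH2O.

18.3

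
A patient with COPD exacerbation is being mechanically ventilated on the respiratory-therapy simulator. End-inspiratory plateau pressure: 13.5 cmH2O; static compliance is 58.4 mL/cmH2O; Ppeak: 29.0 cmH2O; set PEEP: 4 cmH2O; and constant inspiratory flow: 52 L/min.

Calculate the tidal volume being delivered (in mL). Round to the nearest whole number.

Vt = Cstat × (Pplat − PEEP) = 58.4 × (13.5 − 4) = 58.4 × 9.5 = 554.8 mL.

555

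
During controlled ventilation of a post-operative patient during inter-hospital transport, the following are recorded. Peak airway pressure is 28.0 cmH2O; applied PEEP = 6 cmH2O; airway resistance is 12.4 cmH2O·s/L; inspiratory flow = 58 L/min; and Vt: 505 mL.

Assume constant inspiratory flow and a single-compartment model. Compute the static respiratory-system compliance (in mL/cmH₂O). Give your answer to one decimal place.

50.4

Flow: 58 L/min ÷ 60 = 0.9667 L/s.
Equation of motion (constant flow): PIP = Vt/C + R·V̇ + PEEP.
Vt/C = PIP − R·V̇ − PEEP = 28.0 − 12.4×0.9667 − 6 = 28.0 − 11.987 − 6 = 10.013 cmH2O.
C = Vt / 10.013 = 505 / 10.013 = 50.434 mL/cmH2O.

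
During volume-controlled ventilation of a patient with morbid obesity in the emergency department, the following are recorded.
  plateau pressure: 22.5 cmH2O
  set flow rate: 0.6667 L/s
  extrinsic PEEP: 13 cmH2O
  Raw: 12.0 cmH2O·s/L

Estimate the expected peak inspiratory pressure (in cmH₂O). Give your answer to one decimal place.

30.5

PIP = Pplat + Raw × flow = 22.5 + 12.0 × 0.6667 = 22.5 + 8.0 = 30.5 cmH2O.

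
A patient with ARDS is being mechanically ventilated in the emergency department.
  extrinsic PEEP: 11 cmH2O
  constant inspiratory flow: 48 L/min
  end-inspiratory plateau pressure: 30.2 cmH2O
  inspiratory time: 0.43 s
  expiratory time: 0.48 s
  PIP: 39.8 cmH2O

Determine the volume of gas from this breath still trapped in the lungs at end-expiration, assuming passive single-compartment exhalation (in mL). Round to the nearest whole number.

Flow: 48 L/min ÷ 60 = 0.8 L/s.
Vt = flow × Ti = 0.8 L/s × 0.43 s × 1000 mL/L = 344.0 mL.
R = (PIP − Pplat)/V̇ = (39.8 − 30.2) / 0.8 = 9.6/0.8 = 12.0 cmH2O·s/L.
C = Vt/(Pplat − PEEP) = 344.0 / (30.2 − 11) = 344.0/19.2 = 17.917 mL/cmH2O.
τ = R × C = 12.0 × 0.01792 L/cmH2O = 0.215 s.
Fraction remaining = e^(−Te/τ) = e^(−0.48/0.215) = 0.1073.
Trapped volume = 344.0 × 0.1073 = 36.911 mL.

37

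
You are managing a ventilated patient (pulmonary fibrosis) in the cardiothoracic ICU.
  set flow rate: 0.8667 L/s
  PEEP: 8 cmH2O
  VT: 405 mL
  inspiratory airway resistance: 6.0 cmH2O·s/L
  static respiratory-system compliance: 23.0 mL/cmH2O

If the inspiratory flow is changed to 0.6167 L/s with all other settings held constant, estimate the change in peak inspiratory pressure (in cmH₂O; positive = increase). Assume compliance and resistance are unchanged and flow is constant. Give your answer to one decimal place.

PIP = Vt/C + R·V̇ + PEEP (constant-flow equation of motion).
Only the resistive term changes: ΔPIP = R × ΔV̇ = 6.0 × (0.6167 − 0.8667) = 6.0 × -0.25 = -1.5 cmH2O.

-1.5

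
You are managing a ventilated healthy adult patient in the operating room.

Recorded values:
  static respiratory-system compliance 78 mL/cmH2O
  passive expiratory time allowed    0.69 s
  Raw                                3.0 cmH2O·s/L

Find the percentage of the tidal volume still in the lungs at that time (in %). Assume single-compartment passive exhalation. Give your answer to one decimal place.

τ = R × C = 3.0 × 78 mL/cmH2O = 3.0 × 0.078 L/cmH2O = 0.234 s.
Passive exhalation: V(t)/V₀ = e^(−t/τ) = e^(−0.69/0.234) = 0.05241.
Fraction remaining = 0.05241 → 5.241%.

5.2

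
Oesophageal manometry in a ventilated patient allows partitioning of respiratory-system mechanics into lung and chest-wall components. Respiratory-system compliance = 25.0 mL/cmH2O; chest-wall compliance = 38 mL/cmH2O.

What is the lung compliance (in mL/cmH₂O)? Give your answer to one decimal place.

73.1

1/CL = 1/Crs − 1/Ccw.
1/CL = 1/25.0 − 1/38 = 0.01368.
CL = 73.099 mL/cmH2O.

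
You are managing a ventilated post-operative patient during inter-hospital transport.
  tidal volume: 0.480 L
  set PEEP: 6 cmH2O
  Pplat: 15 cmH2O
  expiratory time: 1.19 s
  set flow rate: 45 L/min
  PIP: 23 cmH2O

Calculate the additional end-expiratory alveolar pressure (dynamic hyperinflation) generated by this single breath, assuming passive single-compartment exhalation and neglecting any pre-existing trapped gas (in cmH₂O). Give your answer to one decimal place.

Flow: 45 L/min ÷ 60 = 0.75 L/s.
R = (PIP − Pplat)/V̇ = (23 − 15) / 0.75 = 8.0/0.75 = 10.667 cmH2O·s/L.
C = Vt/(Pplat − PEEP) = 480.0 / (15 − 6) = 480.0/9.0 = 53.333 mL/cmH2O.
τ = R × C = 10.667 × 0.05333 L/cmH2O = 0.5689 s.
Fraction remaining = e^(−Te/τ) = e^(−1.19/0.5689) = 0.1235; trapped volume = 480.0 × 0.1235 = 59.28 mL.
Additional alveolar pressure from trapping ≈ V_trapped / C = 59.28 / 53.333 = 1.112 cmH2O.

1.1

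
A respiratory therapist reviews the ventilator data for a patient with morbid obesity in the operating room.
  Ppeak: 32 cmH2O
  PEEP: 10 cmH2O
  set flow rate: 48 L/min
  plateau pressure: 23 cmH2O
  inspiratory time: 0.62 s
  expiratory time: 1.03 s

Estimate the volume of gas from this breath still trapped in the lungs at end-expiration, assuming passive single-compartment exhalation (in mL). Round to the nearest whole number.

Flow: 48 L/min ÷ 60 = 0.8 L/s.
Vt = flow × Ti = 0.8 L/s × 0.62 s × 1000 mL/L = 496.0 mL.
R = (PIP − Pplat)/V̇ = (32 − 23) / 0.8 = 9.0/0.8 = 11.25 cmH2O·s/L.
C = Vt/(Pplat − PEEP) = 496.0 / (23 − 10) = 496.0/13.0 = 38.154 mL/cmH2O.
τ = R × C = 11.25 × 0.03815 L/cmH2O = 0.4292 s.
Fraction remaining = e^(−Te/τ) = e^(−1.03/0.4292) = 0.09073.
Trapped volume = 496.0 × 0.09073 = 45.002 mL.

45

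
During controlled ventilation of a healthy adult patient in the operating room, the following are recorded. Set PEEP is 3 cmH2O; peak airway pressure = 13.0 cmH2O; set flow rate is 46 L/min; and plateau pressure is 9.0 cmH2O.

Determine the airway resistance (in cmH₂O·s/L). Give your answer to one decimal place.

5.2

Flow: 46 L/min ÷ 60 = 0.7667 L/s.
Raw = (PIP − Pplat) / flow = (13.0 − 9.0) / 0.7667 = 4.0 / 0.7667 = 5.217 cmH2O·s/L.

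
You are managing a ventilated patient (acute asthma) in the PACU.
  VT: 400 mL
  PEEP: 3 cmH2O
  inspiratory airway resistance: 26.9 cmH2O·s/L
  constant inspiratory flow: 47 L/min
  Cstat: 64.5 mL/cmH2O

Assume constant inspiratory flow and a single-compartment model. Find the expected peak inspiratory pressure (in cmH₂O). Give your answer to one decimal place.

Flow: 47 L/min ÷ 60 = 0.7833 L/s.
Equation of motion (constant flow): PIP = Vt/C + R·V̇ + PEEP.
PIP = 400/64.5 + 26.9×0.7833 + 3 = 6.202 + 21.071 + 3 = 30.273 cmH2O.

30.3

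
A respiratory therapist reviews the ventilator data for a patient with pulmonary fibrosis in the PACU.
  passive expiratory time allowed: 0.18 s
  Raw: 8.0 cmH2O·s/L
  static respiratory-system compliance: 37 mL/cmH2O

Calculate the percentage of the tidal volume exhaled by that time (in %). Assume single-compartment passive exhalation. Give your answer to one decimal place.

45.6

τ = R × C = 8.0 × 37 mL/cmH2O = 8.0 × 0.037 L/cmH2O = 0.296 s.
Passive exhalation: V(t)/V₀ = e^(−t/τ) = e^(−0.18/0.296) = 0.5444.
Fraction exhaled = 1 − 0.5444 = 0.4556 → 45.56%.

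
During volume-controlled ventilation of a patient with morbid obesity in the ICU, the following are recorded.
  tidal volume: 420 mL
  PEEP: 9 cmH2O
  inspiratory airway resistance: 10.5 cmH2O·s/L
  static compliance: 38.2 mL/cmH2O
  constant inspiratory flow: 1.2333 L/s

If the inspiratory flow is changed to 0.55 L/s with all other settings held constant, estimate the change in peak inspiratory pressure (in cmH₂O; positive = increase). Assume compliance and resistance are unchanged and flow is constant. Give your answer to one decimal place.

-7.2

PIP = Vt/C + R·V̇ + PEEP (constant-flow equation of motion).
Only the resistive term changes: ΔPIP = R × ΔV̇ = 10.5 × (0.55 − 1.2333) = 10.5 × -0.6833 = -7.175 cmH2O.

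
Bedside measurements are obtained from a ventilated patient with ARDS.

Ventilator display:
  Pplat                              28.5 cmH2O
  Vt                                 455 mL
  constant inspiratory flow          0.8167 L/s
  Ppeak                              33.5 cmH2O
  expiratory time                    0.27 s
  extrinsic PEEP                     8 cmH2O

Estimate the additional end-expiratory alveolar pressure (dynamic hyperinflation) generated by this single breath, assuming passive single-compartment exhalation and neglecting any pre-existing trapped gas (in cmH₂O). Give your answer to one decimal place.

R = (PIP − Pplat)/V̇ = (33.5 − 28.5) / 0.8167 = 5.0/0.8167 = 6.122 cmH2O·s/L.
C = Vt/(Pplat − PEEP) = 455.0 / (28.5 − 8) = 455.0/20.5 = 22.195 mL/cmH2O.
τ = R × C = 6.122 × 0.0222 L/cmH2O = 0.1359 s.
Fraction remaining = e^(−Te/τ) = e^(−0.27/0.1359) = 0.1371; trapped volume = 455.0 × 0.1371 = 62.381 mL.
Additional alveolar pressure from trapping ≈ V_trapped / C = 62.381 / 22.195 = 2.811 cmH2O.

2.8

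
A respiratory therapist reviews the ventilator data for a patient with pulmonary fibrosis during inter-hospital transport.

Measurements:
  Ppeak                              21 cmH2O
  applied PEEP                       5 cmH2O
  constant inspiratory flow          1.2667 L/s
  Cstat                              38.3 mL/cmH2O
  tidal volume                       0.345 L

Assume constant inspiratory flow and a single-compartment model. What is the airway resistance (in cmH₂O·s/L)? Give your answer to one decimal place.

Equation of motion (constant flow): PIP = Vt/C + R·V̇ + PEEP.
R·V̇ = PIP − Vt/C − PEEP = 21 − 345/38.3 − 5 = 21 − 9.008 − 5 = 6.992 cmH2O.
R = 6.992 / 1.2667 = 5.52 cmH2O·s/L.

5.5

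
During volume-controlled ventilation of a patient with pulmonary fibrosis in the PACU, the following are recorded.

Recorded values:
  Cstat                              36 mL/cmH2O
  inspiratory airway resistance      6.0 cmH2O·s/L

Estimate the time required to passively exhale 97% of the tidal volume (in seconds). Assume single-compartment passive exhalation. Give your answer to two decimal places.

0.76

τ = R × C = 6.0 × 36 mL/cmH2O = 6.0 × 0.036 L/cmH2O = 0.216 s.
Exhaled fraction f = 1 − e^(−t/τ) → t = −τ·ln(1 − f) = −0.216·ln(0.03) = 0.7574 s.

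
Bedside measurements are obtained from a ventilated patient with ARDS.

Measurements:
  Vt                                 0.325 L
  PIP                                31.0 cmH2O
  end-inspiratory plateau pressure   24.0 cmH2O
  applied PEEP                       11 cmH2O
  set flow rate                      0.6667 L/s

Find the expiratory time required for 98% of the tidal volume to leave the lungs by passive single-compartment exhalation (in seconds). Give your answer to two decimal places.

1.03

R = (PIP − Pplat)/V̇ = (31.0 − 24.0) / 0.6667 = 7.0/0.6667 = 10.499 cmH2O·s/L.
C = Vt/(Pplat − PEEP) = 325.0 / (24.0 − 11) = 325.0/13.0 = 25.0 mL/cmH2O.
τ = R × C = 10.499 × 0.025 L/cmH2O = 0.2625 s.
t = −τ·ln(1 − 0.98) = −0.2625·ln(0.02) = 1.027 s.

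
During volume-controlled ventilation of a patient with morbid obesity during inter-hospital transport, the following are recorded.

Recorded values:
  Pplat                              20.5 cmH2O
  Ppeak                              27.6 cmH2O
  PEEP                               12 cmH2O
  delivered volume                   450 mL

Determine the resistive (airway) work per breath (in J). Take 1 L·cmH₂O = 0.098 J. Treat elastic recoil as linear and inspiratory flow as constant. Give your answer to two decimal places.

0.31

With constant inspiratory flow the resistive pressure is constant at PIP − Pplat = 27.6 − 20.5 = 7.1 cmH2O, so resistive work = 7.1 × 0.450 = 3.195 L·cmH2O.
× 0.098 J/(L·cmH2O) → 0.3131 J.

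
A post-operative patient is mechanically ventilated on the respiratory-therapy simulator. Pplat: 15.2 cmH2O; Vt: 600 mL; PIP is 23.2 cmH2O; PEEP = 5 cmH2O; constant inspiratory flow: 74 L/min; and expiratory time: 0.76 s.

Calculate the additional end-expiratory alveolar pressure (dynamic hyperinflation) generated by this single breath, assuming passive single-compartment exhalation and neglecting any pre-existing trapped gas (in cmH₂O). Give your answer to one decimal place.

1.4

Flow: 74 L/min ÷ 60 = 1.2333 L/s.
R = (PIP − Pplat)/V̇ = (23.2 − 15.2) / 1.2333 = 8.0/1.2333 = 6.487 cmH2O·s/L.
C = Vt/(Pplat − PEEP) = 600.0 / (15.2 − 5) = 600.0/10.2 = 58.824 mL/cmH2O.
τ = R × C = 6.487 × 0.05882 L/cmH2O = 0.3816 s.
Fraction remaining = e^(−Te/τ) = e^(−0.76/0.3816) = 0.1365; trapped volume = 600.0 × 0.1365 = 81.9 mL.
Additional alveolar pressure from trapping ≈ V_trapped / C = 81.9 / 58.824 = 1.392 cmH2O.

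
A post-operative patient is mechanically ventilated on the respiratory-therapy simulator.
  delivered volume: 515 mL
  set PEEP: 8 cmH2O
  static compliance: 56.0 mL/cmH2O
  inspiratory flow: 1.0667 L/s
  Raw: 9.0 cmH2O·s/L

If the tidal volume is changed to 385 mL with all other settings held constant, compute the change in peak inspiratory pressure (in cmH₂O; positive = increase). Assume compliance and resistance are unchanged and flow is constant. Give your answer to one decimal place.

PIP = Vt/C + R·V̇ + PEEP (constant-flow equation of motion).
Only the elastic term changes: ΔPIP = ΔVt / C = (385 − 515) / 56.0 = -2.321 cmH2O.

-2.3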